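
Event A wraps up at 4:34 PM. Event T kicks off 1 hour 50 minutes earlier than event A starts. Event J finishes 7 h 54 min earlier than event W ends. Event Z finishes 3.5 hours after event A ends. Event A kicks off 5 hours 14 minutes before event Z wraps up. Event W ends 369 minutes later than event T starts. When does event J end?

Event Z ends at 4:34 PM + 210 min = 8:04 PM.
Event A starts at 8:04 PM − 314 min = 2:50 PM.
Event T starts at 2:50 PM − 110 min = 1:00 PM.
Event W ends at 1:00 PM + 369 min = 7:09 PM.
Event J ends at 7:09 PM − 474 min = 11:15 AM.

11:15 AM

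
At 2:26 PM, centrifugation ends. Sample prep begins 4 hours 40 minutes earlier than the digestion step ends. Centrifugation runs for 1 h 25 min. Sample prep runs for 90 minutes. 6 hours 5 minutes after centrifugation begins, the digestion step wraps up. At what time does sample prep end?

Centrifugation starts at 2:26 PM − 85 min = 1:01 PM.
The digestion step ends at 1:01 PM + 365 min = 7:06 PM.
Sample prep starts at 7:06 PM − 280 min = 2:26 PM.
Sample prep ends at 2:26 PM + 90 min = 3:56 PM.

3:56 PM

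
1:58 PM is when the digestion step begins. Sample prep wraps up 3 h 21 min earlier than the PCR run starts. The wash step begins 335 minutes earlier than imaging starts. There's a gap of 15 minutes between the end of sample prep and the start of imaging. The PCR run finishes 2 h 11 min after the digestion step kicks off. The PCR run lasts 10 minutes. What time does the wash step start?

The PCR run ends at 1:58 PM + 131 min = 4:09 PM.
The PCR run starts at 4:09 PM − 10 min = 3:59 PM.
Sample prep ends at 3:59 PM − 201 min = 12:38 PM.
Imaging starts at 12:38 PM + 15 min = 12:53 PM.
The wash step starts at 12:53 PM − 335 min = 7:18 AM.

7:18 AM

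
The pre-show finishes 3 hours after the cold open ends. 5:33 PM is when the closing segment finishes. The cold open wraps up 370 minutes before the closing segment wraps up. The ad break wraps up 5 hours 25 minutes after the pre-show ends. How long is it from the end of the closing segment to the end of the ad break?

2 h 15 min

The cold open ends at 5:33 PM − 370 min = 11:23 AM.
The pre-show ends at 11:23 AM + 180 min = 2:23 PM.
The ad break ends at 2:23 PM + 325 min = 7:48 PM.
From 5:33 PM to 7:48 PM is 2 h 15 min.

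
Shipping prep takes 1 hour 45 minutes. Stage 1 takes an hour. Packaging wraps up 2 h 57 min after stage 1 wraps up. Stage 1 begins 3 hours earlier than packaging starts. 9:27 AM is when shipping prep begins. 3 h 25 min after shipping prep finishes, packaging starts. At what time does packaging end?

3:34 PM

Shipping prep ends at 9:27 AM + 105 min = 11:12 AM.
Packaging starts at 11:12 AM + 205 min = 2:37 PM.
Stage 1 starts at 2:37 PM − 180 min = 11:37 AM.
Stage 1 ends at 11:37 AM + 60 min = 12:37 PM.
Packaging ends at 12:37 PM + 177 min = 3:34 PM.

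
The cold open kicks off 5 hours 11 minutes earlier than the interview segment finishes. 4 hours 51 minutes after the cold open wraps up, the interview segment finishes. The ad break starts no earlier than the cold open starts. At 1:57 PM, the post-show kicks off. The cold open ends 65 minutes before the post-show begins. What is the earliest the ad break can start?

12:32 PM

The cold open ends at 1:57 PM − 65 min = 12:52 PM.
The interview segment ends at 12:52 PM + 291 min = 5:43 PM.
The cold open starts at 5:43 PM − 311 min = 12:32 PM.
The ad break is bounded by the cold open, so the earliest it can start is 12:32 PM.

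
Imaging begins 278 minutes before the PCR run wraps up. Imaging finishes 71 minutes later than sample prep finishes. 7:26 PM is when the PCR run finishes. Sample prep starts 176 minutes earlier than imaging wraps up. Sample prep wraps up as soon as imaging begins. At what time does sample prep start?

Imaging starts at 7:26 PM − 278 min = 2:48 PM.
So sample prep ends at 2:48 PM.
Imaging ends at 2:48 PM + 71 min = 3:59 PM.
Sample prep starts at 3:59 PM − 176 min = 1:03 PM.

1:03 PM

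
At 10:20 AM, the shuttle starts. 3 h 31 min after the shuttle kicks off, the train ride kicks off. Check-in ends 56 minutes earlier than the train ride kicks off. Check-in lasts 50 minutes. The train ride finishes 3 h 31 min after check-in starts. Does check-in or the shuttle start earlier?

the shuttle

The train ride starts at 10:20 AM + 211 min = 1:51 PM.
Check-in ends at 1:51 PM − 56 min = 12:55 PM.
Check-in starts at 12:55 PM − 50 min = 12:05 PM.
Check-in starts at 12:05 PM and the shuttle starts at 10:20 AM, so the shuttle is first.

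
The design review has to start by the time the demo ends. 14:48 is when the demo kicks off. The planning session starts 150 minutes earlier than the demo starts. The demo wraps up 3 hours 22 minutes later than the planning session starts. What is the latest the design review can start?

The planning session starts at 14:48 − 150 min = 12:18.
The demo ends at 12:18 + 202 min = 15:40.
The design review is bounded by the demo, so the latest it can start is 15:40.

15:40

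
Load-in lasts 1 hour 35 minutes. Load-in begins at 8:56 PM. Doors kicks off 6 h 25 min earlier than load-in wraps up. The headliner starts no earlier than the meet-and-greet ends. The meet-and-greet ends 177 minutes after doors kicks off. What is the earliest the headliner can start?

Load-in ends at 8:56 PM + 95 min = 10:31 PM.
Doors starts at 10:31 PM − 385 min = 4:06 PM.
The meet-and-greet ends at 4:06 PM + 177 min = 7:03 PM.
The headliner is bounded by the meet-and-greet, so the earliest it can start is 7:03 PM.

7:03 PM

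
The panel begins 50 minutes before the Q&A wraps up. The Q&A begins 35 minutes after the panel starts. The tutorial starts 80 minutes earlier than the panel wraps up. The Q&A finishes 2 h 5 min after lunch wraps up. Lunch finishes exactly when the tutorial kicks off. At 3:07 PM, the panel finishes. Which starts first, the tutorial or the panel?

the tutorial

The tutorial starts at 3:07 PM − 80 min = 1:47 PM.
So lunch ends at 1:47 PM.
The Q&A ends at 1:47 PM + 125 min = 3:52 PM.
The panel starts at 3:52 PM − 50 min = 3:02 PM.
The tutorial starts at 1:47 PM and the panel starts at 3:02 PM, so the tutorial is first.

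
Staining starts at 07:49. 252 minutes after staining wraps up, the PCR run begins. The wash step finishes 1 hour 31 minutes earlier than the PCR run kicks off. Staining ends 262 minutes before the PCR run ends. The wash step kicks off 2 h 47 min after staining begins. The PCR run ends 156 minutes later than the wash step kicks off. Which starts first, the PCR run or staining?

staining

The wash step starts at 07:49 + 167 min = 10:36.
The PCR run ends at 10:36 + 156 min = 13:12.
Staining ends at 13:12 − 262 min = 08:50.
The PCR run starts at 08:50 + 252 min = 13:02.
The PCR run starts at 13:02 and staining starts at 07:49, so staining is first.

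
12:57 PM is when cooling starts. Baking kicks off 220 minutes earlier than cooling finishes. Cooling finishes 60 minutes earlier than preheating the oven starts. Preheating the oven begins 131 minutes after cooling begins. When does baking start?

Preheating the oven starts at 12:57 PM + 131 min = 3:08 PM.
Cooling ends at 3:08 PM − 60 min = 2:08 PM.
Baking starts at 2:08 PM − 220 min = 10:28 AM.

10:28 AM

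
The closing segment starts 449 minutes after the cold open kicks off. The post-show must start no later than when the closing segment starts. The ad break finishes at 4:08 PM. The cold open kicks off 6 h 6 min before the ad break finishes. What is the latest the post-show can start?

5:31 PM

The cold open starts at 4:08 PM − 366 min = 10:02 AM.
The closing segment starts at 10:02 AM + 449 min = 5:31 PM.
The post-show is bounded by the closing segment, so the latest it can start is 5:31 PM.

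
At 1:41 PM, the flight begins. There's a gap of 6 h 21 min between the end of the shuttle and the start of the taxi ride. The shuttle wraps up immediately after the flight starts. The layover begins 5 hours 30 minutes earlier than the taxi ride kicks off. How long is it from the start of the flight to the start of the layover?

The shuttle ends at 1:41 PM.
The taxi ride starts at 1:41 PM + 381 min = 8:02 PM.
The layover starts at 8:02 PM − 330 min = 2:32 PM.
From 1:41 PM to 2:32 PM is 51 minutes.

51 minutes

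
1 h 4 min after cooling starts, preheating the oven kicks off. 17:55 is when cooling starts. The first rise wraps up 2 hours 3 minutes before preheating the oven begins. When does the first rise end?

16:56

Preheating the oven starts at 17:55 + 64 min = 18:59.
The first rise ends at 18:59 − 123 min = 16:56.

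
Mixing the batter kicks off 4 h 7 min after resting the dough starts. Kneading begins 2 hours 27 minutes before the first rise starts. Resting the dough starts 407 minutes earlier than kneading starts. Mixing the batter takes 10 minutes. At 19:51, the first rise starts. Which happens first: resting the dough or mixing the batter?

Kneading starts at 19:51 − 147 min = 17:24.
Resting the dough starts at 17:24 − 407 min = 10:37.
Mixing the batter starts at 10:37 + 247 min = 14:44.
Resting the dough starts at 10:37 and mixing the batter starts at 14:44, so resting the dough is first.

resting the dough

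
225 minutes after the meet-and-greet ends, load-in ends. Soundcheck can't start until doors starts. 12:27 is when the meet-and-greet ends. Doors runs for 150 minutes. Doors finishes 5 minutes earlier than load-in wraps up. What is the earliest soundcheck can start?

Load-in ends at 12:27 + 225 min = 16:12.
Doors ends at 16:12 − 5 min = 16:07.
Doors starts at 16:07 − 150 min = 13:37.
Soundcheck is bounded by doors, so the earliest it can start is 13:37.

13:37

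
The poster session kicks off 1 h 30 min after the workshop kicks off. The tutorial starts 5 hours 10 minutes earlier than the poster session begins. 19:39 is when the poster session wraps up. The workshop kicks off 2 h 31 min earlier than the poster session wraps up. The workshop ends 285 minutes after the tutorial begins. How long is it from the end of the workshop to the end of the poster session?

The workshop starts at 19:39 − 151 min = 17:08.
The poster session starts at 17:08 + 90 min = 18:38.
The tutorial starts at 18:38 − 310 min = 13:28.
The workshop ends at 13:28 + 285 min = 18:13.
From 18:13 to 19:39 is 1 hour 26 minutes.

1 hour 26 minutes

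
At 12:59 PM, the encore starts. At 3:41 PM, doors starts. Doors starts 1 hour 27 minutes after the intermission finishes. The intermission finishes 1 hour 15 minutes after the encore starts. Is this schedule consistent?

Yes

The intermission ends at 12:59 PM + 75 min = 2:14 PM.
Doors starts at 2:14 PM + 87 min = 3:41 PM.
That matches the stated 3:41 PM, so the schedule is consistent.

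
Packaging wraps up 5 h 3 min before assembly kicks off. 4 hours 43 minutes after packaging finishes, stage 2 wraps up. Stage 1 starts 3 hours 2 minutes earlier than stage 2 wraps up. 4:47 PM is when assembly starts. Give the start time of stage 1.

Packaging ends at 4:47 PM − 303 min = 11:44 AM.
Stage 2 ends at 11:44 AM + 283 min = 4:27 PM.
Stage 1 starts at 4:27 PM − 182 min = 1:25 PM.

1:25 PM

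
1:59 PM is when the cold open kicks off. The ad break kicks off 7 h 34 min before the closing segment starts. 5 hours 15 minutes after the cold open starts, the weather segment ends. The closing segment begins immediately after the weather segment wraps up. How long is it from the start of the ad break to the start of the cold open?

The weather segment ends at 1:59 PM + 315 min = 7:14 PM.
So the closing segment starts at 7:14 PM.
The ad break starts at 7:14 PM − 454 min = 11:40 AM.
From 11:40 AM to 1:59 PM is 2 hours 19 minutes.

2 hours 19 minutes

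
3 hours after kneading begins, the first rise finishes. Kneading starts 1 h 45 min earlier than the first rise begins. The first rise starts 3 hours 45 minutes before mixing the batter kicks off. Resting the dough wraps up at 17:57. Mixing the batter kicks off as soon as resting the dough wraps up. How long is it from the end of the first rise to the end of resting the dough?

150 minutes

Mixing the batter starts at 17:57.
The first rise starts at 17:57 − 225 min = 14:12.
Kneading starts at 14:12 − 105 min = 12:27.
The first rise ends at 12:27 + 180 min = 15:27.
From 15:27 to 17:57 is 150 minutes.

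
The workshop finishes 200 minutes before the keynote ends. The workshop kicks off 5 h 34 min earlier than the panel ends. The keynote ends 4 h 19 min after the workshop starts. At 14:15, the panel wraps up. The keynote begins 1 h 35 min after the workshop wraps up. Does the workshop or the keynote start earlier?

the workshop

The workshop starts at 14:15 − 334 min = 08:41.
The keynote ends at 08:41 + 259 min = 13:00.
The workshop ends at 13:00 − 200 min = 09:40.
The keynote starts at 09:40 + 95 min = 11:15.
The workshop starts at 08:41 and the keynote starts at 11:15, so the workshop is first.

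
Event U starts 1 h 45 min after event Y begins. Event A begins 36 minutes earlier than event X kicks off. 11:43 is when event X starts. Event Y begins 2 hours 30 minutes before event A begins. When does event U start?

10:22

Event A starts at 11:43 − 36 min = 11:07.
Event Y starts at 11:07 − 150 min = 08:37.
Event U starts at 08:37 + 105 min = 10:22.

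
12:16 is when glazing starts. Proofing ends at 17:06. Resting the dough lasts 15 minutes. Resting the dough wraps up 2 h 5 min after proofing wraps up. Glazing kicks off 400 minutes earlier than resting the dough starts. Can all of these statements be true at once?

Yes

Resting the dough ends at 17:06 + 125 min = 19:11.
Resting the dough starts at 19:11 − 15 min = 18:56.
Glazing starts at 18:56 − 400 min = 12:16.
That matches the stated 12:16, so the schedule is consistent.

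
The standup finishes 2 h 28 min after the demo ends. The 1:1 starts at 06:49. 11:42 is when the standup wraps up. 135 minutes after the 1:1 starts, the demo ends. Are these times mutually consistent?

The demo ends at 06:49 + 135 min = 09:04.
The standup ends at 09:04 + 148 min = 11:32.
But the standup is also said to end at 11:42 — a 10-minute conflict.

No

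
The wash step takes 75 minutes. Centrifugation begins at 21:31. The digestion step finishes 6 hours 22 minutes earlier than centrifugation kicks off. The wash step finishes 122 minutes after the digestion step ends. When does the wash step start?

The digestion step ends at 21:31 − 382 min = 15:09.
The wash step ends at 15:09 + 122 min = 17:11.
The wash step starts at 17:11 − 75 min = 15:56.

15:56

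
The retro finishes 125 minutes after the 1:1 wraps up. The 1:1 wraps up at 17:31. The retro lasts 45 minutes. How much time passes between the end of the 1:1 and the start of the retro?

1 h 20 min

The retro ends at 17:31 + 125 min = 19:36.
The retro starts at 19:36 − 45 min = 18:51.
From 17:31 to 18:51 is 1 h 20 min.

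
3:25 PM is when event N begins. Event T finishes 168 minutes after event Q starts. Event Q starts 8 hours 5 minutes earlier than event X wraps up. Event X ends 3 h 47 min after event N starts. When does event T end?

1:55 PM

Event X ends at 3:25 PM + 227 min = 7:12 PM.
Event Q starts at 7:12 PM − 485 min = 11:07 AM.
Event T ends at 11:07 AM + 168 min = 1:55 PM.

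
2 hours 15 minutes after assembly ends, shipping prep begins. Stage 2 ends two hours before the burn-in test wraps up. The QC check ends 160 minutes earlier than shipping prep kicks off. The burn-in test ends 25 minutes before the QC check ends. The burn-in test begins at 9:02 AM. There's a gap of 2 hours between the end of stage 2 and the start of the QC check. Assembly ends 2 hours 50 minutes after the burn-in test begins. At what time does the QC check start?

Assembly ends at 9:02 AM + 170 min = 11:52 AM.
Shipping prep starts at 11:52 AM + 135 min = 2:07 PM.
The QC check ends at 2:07 PM − 160 min = 11:27 AM.
The burn-in test ends at 11:27 AM − 25 min = 11:02 AM.
Stage 2 ends at 11:02 AM − 120 min = 9:02 AM.
The QC check starts at 9:02 AM + 120 min = 11:02 AM.

11:02 AM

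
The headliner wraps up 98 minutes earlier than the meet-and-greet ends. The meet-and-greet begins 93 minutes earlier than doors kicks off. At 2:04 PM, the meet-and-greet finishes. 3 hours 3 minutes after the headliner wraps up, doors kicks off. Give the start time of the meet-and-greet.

1:56 PM

The headliner ends at 2:04 PM − 98 min = 12:26 PM.
Doors starts at 12:26 PM + 183 min = 3:29 PM.
The meet-and-greet starts at 3:29 PM − 93 min = 1:56 PM.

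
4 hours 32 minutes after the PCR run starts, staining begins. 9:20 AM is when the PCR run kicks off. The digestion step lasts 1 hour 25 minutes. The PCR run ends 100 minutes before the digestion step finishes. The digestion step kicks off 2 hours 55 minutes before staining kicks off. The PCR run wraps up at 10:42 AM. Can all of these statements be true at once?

Yes

Staining starts at 9:20 AM + 272 min = 1:52 PM.
The digestion step starts at 1:52 PM − 175 min = 10:57 AM.
The digestion step ends at 10:57 AM + 85 min = 12:22 PM.
The PCR run ends at 12:22 PM − 100 min = 10:42 AM.
That matches the stated 10:42 AM, so the schedule is consistent.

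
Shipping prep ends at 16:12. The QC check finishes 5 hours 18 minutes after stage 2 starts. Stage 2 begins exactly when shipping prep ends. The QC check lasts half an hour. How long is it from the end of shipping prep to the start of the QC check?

4 h 48 min

Stage 2 starts at 16:12.
The QC check ends at 16:12 + 318 min = 21:30.
The QC check starts at 21:30 − 30 min = 21:00.
From 16:12 to 21:00 is 4 h 48 min.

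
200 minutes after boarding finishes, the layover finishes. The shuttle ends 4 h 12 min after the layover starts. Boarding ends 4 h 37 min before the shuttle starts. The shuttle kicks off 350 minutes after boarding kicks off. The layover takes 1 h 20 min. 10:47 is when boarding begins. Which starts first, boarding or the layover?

boarding

The shuttle starts at 10:47 + 350 min = 16:37.
Boarding ends at 16:37 − 277 min = 12:00.
The layover ends at 12:00 + 200 min = 15:20.
The layover starts at 15:20 − 80 min = 14:00.
Boarding starts at 10:47 and the layover starts at 14:00, so boarding is first.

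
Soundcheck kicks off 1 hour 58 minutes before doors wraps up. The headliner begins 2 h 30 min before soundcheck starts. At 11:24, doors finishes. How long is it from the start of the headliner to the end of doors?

4 hours 28 minutes

Soundcheck starts at 11:24 − 118 min = 09:26.
The headliner starts at 09:26 − 150 min = 06:56.
From 06:56 to 11:24 is 4 hours 28 minutes.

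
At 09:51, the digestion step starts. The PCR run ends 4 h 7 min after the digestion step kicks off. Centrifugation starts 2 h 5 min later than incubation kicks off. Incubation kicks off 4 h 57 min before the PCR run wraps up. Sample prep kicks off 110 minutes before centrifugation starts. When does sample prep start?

The PCR run ends at 09:51 + 247 min = 13:58.
Incubation starts at 13:58 − 297 min = 09:01.
Centrifugation starts at 09:01 + 125 min = 11:06.
Sample prep starts at 11:06 − 110 min = 09:16.

09:16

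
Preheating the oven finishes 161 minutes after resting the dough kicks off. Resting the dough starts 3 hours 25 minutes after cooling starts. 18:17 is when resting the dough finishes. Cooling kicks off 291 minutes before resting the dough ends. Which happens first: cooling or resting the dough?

cooling

Cooling starts at 18:17 − 291 min = 13:26.
Resting the dough starts at 13:26 + 205 min = 16:51.
Cooling starts at 13:26 and resting the dough starts at 16:51, so cooling is first.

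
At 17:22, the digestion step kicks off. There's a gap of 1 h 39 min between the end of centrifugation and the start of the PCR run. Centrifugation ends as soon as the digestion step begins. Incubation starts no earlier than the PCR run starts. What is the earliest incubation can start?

19:01

Centrifugation ends at 17:22.
The PCR run starts at 17:22 + 99 min = 19:01.
Incubation is bounded by the PCR run, so the earliest it can start is 19:01.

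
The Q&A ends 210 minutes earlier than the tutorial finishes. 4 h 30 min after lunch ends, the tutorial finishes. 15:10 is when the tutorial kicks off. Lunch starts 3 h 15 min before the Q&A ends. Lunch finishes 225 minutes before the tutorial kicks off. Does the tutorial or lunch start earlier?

Lunch ends at 15:10 − 225 min = 11:25.
The tutorial ends at 11:25 + 270 min = 15:55.
The Q&A ends at 15:55 − 210 min = 12:25.
Lunch starts at 12:25 − 195 min = 09:10.
The tutorial starts at 15:10 and lunch starts at 09:10, so lunch is first.

lunch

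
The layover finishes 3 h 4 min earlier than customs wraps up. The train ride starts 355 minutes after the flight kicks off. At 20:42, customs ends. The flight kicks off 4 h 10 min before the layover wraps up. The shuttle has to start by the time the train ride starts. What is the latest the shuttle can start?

19:23

The layover ends at 20:42 − 184 min = 17:38.
The flight starts at 17:38 − 250 min = 13:28.
The train ride starts at 13:28 + 355 min = 19:23.
The shuttle is bounded by the train ride, so the latest it can start is 19:23.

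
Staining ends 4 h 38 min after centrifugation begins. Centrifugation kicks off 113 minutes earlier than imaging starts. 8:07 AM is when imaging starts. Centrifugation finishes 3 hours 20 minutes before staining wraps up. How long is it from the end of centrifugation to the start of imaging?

35 minutes

Centrifugation starts at 8:07 AM − 113 min = 6:14 AM.
Staining ends at 6:14 AM + 278 min = 10:52 AM.
Centrifugation ends at 10:52 AM − 200 min = 7:32 AM.
From 7:32 AM to 8:07 AM is 35 minutes.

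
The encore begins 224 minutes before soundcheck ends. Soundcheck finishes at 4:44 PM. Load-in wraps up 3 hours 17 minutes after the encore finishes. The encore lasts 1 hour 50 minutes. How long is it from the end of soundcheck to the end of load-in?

1 hour 23 minutes

The encore starts at 4:44 PM − 224 min = 1:00 PM.
The encore ends at 1:00 PM + 110 min = 2:50 PM.
Load-in ends at 2:50 PM + 197 min = 6:07 PM.
From 4:44 PM to 6:07 PM is 1 hour 23 minutes.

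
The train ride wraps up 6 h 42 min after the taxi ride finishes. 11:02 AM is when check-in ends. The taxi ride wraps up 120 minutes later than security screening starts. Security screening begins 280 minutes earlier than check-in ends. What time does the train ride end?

3:04 PM

Security screening starts at 11:02 AM − 280 min = 6:22 AM.
The taxi ride ends at 6:22 AM + 120 min = 8:22 AM.
The train ride ends at 8:22 AM + 402 min = 3:04 PM.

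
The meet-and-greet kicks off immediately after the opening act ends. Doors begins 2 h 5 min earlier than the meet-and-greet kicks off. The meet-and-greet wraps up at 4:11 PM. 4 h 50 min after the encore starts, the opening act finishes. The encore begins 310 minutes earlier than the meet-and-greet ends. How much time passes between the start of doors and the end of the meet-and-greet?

2 h 25 min

The encore starts at 4:11 PM − 310 min = 11:01 AM.
The opening act ends at 11:01 AM + 290 min = 3:51 PM.
So the meet-and-greet starts at 3:51 PM.
Doors starts at 3:51 PM − 125 min = 1:46 PM.
From 1:46 PM to 4:11 PM is 2 h 25 min.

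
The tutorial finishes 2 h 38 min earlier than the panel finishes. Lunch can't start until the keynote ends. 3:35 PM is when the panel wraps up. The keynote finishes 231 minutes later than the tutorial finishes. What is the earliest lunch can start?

4:48 PM

The tutorial ends at 3:35 PM − 158 min = 12:57 PM.
The keynote ends at 12:57 PM + 231 min = 4:48 PM.
Lunch is bounded by the keynote, so the earliest it can start is 4:48 PM.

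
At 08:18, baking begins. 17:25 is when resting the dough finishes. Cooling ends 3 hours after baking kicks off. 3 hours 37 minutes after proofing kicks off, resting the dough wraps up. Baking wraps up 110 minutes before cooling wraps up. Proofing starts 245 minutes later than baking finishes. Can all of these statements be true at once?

No

Cooling ends at 08:18 + 180 min = 11:18.
Baking ends at 11:18 − 110 min = 09:28.
Proofing starts at 09:28 + 245 min = 13:33.
Resting the dough ends at 13:33 + 217 min = 17:10.
But resting the dough is also said to end at 17:25 — a 15-minute conflict.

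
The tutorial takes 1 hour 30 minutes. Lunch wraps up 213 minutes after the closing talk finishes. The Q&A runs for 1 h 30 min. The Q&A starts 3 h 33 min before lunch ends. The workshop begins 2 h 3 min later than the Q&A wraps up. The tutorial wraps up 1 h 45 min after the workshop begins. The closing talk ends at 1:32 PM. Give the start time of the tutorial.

5:20 PM

Lunch ends at 1:32 PM + 213 min = 5:05 PM.
The Q&A starts at 5:05 PM − 213 min = 1:32 PM.
The Q&A ends at 1:32 PM + 90 min = 3:02 PM.
The workshop starts at 3:02 PM + 123 min = 5:05 PM.
The tutorial ends at 5:05 PM + 105 min = 6:50 PM.
The tutorial starts at 6:50 PM − 90 min = 5:20 PM.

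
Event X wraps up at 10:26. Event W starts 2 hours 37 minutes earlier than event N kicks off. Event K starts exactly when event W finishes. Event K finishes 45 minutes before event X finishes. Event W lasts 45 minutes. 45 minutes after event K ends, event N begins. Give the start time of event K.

08:34

Event K ends at 10:26 − 45 min = 09:41.
Event N starts at 09:41 + 45 min = 10:26.
Event W starts at 10:26 − 157 min = 07:49.
Event W ends at 07:49 + 45 min = 08:34.
So event K starts at 08:34.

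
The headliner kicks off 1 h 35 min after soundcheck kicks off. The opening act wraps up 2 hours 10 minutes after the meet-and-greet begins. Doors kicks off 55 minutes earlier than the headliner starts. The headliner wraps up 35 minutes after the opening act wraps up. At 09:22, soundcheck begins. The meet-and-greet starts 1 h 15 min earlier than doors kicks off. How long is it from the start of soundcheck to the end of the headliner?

The headliner starts at 09:22 + 95 min = 10:57.
Doors starts at 10:57 − 55 min = 10:02.
The meet-and-greet starts at 10:02 − 75 min = 08:47.
The opening act ends at 08:47 + 130 min = 10:57.
The headliner ends at 10:57 + 35 min = 11:32.
From 09:22 to 11:32 is 2 h 10 min.

2 h 10 min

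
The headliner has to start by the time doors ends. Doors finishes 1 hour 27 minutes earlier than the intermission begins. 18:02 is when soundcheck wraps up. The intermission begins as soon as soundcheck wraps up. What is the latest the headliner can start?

The intermission starts at 18:02.
Doors ends at 18:02 − 87 min = 16:35.
The headliner is bounded by doors, so the latest it can start is 16:35.

16:35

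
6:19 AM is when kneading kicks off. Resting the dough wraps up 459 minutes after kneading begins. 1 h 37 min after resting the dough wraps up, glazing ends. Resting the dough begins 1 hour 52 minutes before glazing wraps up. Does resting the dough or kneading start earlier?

Resting the dough ends at 6:19 AM + 459 min = 1:58 PM.
Glazing ends at 1:58 PM + 97 min = 3:35 PM.
Resting the dough starts at 3:35 PM − 112 min = 1:43 PM.
Resting the dough starts at 1:43 PM and kneading starts at 6:19 AM, so kneading is first.

kneading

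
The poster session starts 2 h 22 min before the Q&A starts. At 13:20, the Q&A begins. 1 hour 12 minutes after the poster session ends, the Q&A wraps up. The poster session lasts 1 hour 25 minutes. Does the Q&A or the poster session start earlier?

the poster session

The poster session starts at 13:20 − 142 min = 10:58.
The Q&A starts at 13:20 and the poster session starts at 10:58, so the poster session is first.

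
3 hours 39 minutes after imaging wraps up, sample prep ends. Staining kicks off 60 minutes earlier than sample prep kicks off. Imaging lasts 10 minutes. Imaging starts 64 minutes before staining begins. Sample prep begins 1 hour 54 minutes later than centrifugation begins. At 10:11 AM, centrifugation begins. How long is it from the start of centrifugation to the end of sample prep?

219 minutes

Sample prep starts at 10:11 AM + 114 min = 12:05 PM.
Staining starts at 12:05 PM − 60 min = 11:05 AM.
Imaging starts at 11:05 AM − 64 min = 10:01 AM.
Imaging ends at 10:01 AM + 10 min = 10:11 AM.
Sample prep ends at 10:11 AM + 219 min = 1:50 PM.
From 10:11 AM to 1:50 PM is 219 minutes.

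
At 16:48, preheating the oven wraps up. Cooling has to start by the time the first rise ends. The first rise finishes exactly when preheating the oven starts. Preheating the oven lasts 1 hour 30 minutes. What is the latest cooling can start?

15:18

Preheating the oven starts at 16:48 − 90 min = 15:18.
So the first rise ends at 15:18.
Cooling is bounded by the first rise, so the latest it can start is 15:18.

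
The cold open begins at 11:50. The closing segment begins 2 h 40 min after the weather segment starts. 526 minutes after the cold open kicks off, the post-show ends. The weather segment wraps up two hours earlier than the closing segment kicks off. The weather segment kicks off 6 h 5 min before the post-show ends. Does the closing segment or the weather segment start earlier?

the weather segment

The post-show ends at 11:50 + 526 min = 20:36.
The weather segment starts at 20:36 − 365 min = 14:31.
The closing segment starts at 14:31 + 160 min = 17:11.
The closing segment starts at 17:11 and the weather segment starts at 14:31, so the weather segment is first.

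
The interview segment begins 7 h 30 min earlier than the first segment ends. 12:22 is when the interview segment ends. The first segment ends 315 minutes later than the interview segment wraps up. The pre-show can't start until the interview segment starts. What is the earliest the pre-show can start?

10:07

The first segment ends at 12:22 + 315 min = 17:37.
The interview segment starts at 17:37 − 450 min = 10:07.
The pre-show is bounded by the interview segment, so the earliest it can start is 10:07.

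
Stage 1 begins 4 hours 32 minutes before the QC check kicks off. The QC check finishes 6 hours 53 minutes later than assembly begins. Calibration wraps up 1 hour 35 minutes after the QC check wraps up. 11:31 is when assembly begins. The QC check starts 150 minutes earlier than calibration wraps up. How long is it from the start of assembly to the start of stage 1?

The QC check ends at 11:31 + 413 min = 18:24.
Calibration ends at 18:24 + 95 min = 19:59.
The QC check starts at 19:59 − 150 min = 17:29.
Stage 1 starts at 17:29 − 272 min = 12:57.
From 11:31 to 12:57 is 86 minutes.

86 minutes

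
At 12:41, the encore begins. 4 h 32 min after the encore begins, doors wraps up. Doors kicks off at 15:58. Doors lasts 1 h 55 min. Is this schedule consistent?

No

Doors ends at 12:41 + 272 min = 17:13.
Doors starts at 17:13 − 115 min = 15:18.
But doors is also said to start at 15:58 — a 40-minute conflict.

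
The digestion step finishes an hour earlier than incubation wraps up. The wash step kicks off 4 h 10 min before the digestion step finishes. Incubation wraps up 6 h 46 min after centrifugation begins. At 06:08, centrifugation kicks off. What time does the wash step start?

07:44

Incubation ends at 06:08 + 406 min = 12:54.
The digestion step ends at 12:54 − 60 min = 11:54.
The wash step starts at 11:54 − 250 min = 07:44.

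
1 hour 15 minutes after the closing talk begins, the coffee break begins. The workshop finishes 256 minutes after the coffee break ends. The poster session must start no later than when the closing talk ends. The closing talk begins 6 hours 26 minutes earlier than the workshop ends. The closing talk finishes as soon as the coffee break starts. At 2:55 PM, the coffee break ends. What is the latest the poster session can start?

2:00 PM

The workshop ends at 2:55 PM + 256 min = 7:11 PM.
The closing talk starts at 7:11 PM − 386 min = 12:45 PM.
The coffee break starts at 12:45 PM + 75 min = 2:00 PM.
So the closing talk ends at 2:00 PM.
The poster session is bounded by the closing talk, so the latest it can start is 2:00 PM.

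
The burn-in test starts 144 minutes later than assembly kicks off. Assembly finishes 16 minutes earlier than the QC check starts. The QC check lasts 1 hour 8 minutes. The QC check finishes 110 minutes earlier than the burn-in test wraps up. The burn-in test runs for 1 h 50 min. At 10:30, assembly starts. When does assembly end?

11:30

The burn-in test starts at 10:30 + 144 min = 12:54.
The burn-in test ends at 12:54 + 110 min = 14:44.
The QC check ends at 14:44 − 110 min = 12:54.
The QC check starts at 12:54 − 68 min = 11:46.
Assembly ends at 11:46 − 16 min = 11:30.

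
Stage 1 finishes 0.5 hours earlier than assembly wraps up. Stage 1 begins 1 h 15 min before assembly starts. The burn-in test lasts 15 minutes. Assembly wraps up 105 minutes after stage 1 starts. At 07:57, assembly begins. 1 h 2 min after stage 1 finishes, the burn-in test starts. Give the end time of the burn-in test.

09:14

Stage 1 starts at 07:57 − 75 min = 06:42.
Assembly ends at 06:42 + 105 min = 08:27.
Stage 1 ends at 08:27 − 30 min = 07:57.
The burn-in test starts at 07:57 + 62 min = 08:59.
The burn-in test ends at 08:59 + 15 min = 09:14.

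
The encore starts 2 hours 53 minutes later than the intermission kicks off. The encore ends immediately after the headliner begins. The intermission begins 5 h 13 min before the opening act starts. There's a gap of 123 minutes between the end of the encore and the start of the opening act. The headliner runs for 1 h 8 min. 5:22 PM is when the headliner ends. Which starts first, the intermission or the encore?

the intermission

The headliner starts at 5:22 PM − 68 min = 4:14 PM.
So the encore ends at 4:14 PM.
The opening act starts at 4:14 PM + 123 min = 6:17 PM.
The intermission starts at 6:17 PM − 313 min = 1:04 PM.
The encore starts at 1:04 PM + 173 min = 3:57 PM.
The intermission starts at 1:04 PM and the encore starts at 3:57 PM, so the intermission is first.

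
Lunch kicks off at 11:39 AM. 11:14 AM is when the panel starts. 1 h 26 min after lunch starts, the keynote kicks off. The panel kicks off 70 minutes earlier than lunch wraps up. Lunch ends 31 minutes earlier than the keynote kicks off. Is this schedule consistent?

The keynote starts at 11:39 AM + 86 min = 1:05 PM.
Lunch ends at 1:05 PM − 31 min = 12:34 PM.
The panel starts at 12:34 PM − 70 min = 11:24 AM.
But the panel is also said to start at 11:14 AM — a 10-minute conflict.

No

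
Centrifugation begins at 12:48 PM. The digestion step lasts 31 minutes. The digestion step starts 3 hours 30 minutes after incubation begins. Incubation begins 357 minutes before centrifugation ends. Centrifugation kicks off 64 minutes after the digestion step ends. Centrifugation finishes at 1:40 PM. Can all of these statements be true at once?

Yes

Incubation starts at 1:40 PM − 357 min = 7:43 AM.
The digestion step starts at 7:43 AM + 210 min = 11:13 AM.
The digestion step ends at 11:13 AM + 31 min = 11:44 AM.
Centrifugation starts at 11:44 AM + 64 min = 12:48 PM.
That matches the stated 12:48 PM, so the schedule is consistent.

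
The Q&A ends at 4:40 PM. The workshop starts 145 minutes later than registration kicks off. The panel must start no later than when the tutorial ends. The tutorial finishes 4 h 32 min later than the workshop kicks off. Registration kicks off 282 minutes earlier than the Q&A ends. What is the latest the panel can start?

Registration starts at 4:40 PM − 282 min = 11:58 AM.
The workshop starts at 11:58 AM + 145 min = 2:23 PM.
The tutorial ends at 2:23 PM + 272 min = 6:55 PM.
The panel is bounded by the tutorial, so the latest it can start is 6:55 PM.

6:55 PM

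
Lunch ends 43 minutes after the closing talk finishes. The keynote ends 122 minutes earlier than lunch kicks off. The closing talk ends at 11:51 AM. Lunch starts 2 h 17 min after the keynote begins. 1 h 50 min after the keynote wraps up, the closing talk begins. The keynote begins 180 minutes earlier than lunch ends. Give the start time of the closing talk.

11:39 AM

Lunch ends at 11:51 AM + 43 min = 12:34 PM.
The keynote starts at 12:34 PM − 180 min = 9:34 AM.
Lunch starts at 9:34 AM + 137 min = 11:51 AM.
The keynote ends at 11:51 AM − 122 min = 9:49 AM.
The closing talk starts at 9:49 AM + 110 min = 11:39 AM.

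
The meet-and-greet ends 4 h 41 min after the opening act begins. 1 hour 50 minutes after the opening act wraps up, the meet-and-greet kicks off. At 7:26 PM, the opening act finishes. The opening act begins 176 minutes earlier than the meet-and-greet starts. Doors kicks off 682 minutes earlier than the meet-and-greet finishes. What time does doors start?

11:39 AM

The meet-and-greet starts at 7:26 PM + 110 min = 9:16 PM.
The opening act starts at 9:16 PM − 176 min = 6:20 PM.
The meet-and-greet ends at 6:20 PM + 281 min = 11:01 PM.
Doors starts at 11:01 PM − 682 min = 11:39 AM.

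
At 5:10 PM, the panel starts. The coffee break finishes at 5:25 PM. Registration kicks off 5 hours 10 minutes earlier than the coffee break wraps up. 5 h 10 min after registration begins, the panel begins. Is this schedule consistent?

No

Registration starts at 5:25 PM − 310 min = 12:15 PM.
The panel starts at 12:15 PM + 310 min = 5:25 PM.
But the panel is also said to start at 5:10 PM — a 15-minute conflict.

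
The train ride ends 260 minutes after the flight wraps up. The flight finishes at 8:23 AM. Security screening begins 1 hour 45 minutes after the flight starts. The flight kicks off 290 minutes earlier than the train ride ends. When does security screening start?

9:38 AM

The train ride ends at 8:23 AM + 260 min = 12:43 PM.
The flight starts at 12:43 PM − 290 min = 7:53 AM.
Security screening starts at 7:53 AM + 105 min = 9:38 AM.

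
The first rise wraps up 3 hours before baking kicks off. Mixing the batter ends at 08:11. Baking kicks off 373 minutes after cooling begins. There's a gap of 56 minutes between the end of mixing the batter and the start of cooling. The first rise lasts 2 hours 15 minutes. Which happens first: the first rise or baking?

Cooling starts at 08:11 + 56 min = 09:07.
Baking starts at 09:07 + 373 min = 15:20.
The first rise ends at 15:20 − 180 min = 12:20.
The first rise starts at 12:20 − 135 min = 10:05.
The first rise starts at 10:05 and baking starts at 15:20, so the first rise is first.

the first rise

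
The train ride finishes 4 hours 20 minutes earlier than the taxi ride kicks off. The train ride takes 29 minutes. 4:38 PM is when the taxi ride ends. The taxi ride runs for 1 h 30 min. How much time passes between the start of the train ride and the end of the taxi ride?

The taxi ride starts at 4:38 PM − 90 min = 3:08 PM.
The train ride ends at 3:08 PM − 260 min = 10:48 AM.
The train ride starts at 10:48 AM − 29 min = 10:19 AM.
From 10:19 AM to 4:38 PM is 6 hours 19 minutes.

6 hours 19 minutes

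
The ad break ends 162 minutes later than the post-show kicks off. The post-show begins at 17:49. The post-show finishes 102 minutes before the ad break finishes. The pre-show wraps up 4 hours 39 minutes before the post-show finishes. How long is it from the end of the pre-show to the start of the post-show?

219 minutes

The ad break ends at 17:49 + 162 min = 20:31.
The post-show ends at 20:31 − 102 min = 18:49.
The pre-show ends at 18:49 − 279 min = 14:10.
From 14:10 to 17:49 is 219 minutes.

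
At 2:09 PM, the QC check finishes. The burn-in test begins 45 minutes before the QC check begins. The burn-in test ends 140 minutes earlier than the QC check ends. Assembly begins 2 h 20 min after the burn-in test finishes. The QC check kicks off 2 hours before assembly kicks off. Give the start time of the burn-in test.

11:24 AM

The burn-in test ends at 2:09 PM − 140 min = 11:49 AM.
Assembly starts at 11:49 AM + 140 min = 2:09 PM.
The QC check starts at 2:09 PM − 120 min = 12:09 PM.
The burn-in test starts at 12:09 PM − 45 min = 11:24 AM.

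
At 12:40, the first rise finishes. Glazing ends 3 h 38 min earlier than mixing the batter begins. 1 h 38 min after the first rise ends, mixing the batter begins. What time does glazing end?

10:40

Mixing the batter starts at 12:40 + 98 min = 14:18.
Glazing ends at 14:18 − 218 min = 10:40.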